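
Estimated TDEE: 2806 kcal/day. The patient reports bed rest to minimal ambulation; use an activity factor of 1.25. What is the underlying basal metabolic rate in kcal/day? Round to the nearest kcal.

BMR = TEE ÷ activity factor = 2806 ÷ 1.25 = 2244.8 kcal/day.

2245 kcal/day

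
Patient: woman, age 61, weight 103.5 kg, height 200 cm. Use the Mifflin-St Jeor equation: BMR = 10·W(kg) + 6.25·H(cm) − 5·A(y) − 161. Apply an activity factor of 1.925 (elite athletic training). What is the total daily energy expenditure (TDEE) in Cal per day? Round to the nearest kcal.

3502 Cal per day

Mifflin-St Jeor (female): BMR = 10(103.5) + 6.25(200) − 5(61) − 161 = 1035 + 1250 − 305 − 161 = 1819 kcal/day.
TEE = BMR × activity factor = 1819 × 1.925 = 3501.575 kcal/day.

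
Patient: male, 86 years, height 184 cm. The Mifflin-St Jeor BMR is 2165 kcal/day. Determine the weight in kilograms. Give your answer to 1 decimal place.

144.0 kg

2165 = 10·W + 6.25(184) − 5(86) + 5
10·W = 2165 − 725 = 1440, so W = 144 kg.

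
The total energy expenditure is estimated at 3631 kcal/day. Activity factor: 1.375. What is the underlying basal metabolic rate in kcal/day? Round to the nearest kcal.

BMR = TEE ÷ activity factor = 3631 ÷ 1.375 = 2640.7273 kcal/day.

2641 kcal/day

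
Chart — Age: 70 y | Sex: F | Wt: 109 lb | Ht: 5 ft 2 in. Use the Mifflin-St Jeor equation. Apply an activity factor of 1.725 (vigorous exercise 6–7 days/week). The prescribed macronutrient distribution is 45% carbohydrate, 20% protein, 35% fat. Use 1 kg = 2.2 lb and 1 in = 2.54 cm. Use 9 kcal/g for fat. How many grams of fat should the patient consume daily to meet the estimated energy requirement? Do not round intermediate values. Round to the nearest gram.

Convert to metric: weight = 109 ÷ 2.2 = 49.5455 kg; height = (5×12 + 2) × 2.54 = 62 × 2.54 = 157.48 cm.
Mifflin-St Jeor (female): BMR = 10(49.5455) + 6.25(157.48) − 5(70) − 161 = 495.4545 + 984.25 − 350 − 161 = 968.7045 kcal/day.
TEE = 968.7045 × 1.725 = 1671.0153 kcal/day.
Fat energy = 35% × 1671.0153 = 584.8554 kcal.
Fat = 584.8554 ÷ 9 kcal/g = 64.9839 g.

65 g/day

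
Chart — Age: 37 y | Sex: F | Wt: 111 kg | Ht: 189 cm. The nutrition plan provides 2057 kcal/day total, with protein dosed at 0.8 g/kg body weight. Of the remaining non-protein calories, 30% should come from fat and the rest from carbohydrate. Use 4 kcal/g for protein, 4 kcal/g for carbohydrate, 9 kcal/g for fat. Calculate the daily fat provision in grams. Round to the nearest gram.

Protein = 0.8 × 111 = 88.8 g → 88.8 × 4 = 355.2 kcal.
Non-protein calories = 2057 − 355.2 = 1701.8 kcal.
Fat: 30% × 1701.8 = 510.54 kcal; carbohydrate: 1191.26 kcal.
Fat: 510.54 kcal ÷ 9 kcal/g = 56.7267 g.

57 g/day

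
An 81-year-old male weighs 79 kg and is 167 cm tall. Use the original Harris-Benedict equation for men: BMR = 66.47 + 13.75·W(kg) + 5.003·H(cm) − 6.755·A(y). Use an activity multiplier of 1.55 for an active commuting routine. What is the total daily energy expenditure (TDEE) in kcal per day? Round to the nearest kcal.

Harris-Benedict: BMR = 66.47 + 13.75(79) + 5.003(167) − 6.755(81) = 1441.066 kcal/day.
TEE = BMR × activity factor = 1441.066 × 1.55 = 2233.6523 kcal/day.

2234 kcal per day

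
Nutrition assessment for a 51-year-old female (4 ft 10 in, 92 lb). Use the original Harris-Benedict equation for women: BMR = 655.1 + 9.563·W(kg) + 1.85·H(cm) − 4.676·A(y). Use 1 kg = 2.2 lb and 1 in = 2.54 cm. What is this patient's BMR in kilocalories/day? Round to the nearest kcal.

Convert to metric: weight = 92 ÷ 2.2 = 41.8182 kg; height = (4×12 + 10) × 2.54 = 58 × 2.54 = 147.32 cm.
Harris-Benedict: BMR = 655.1 + 9.563(41.8182) + 1.85(147.32) − 4.676(51) = 1089.0733 kcal/day.

1089 kilocalories/day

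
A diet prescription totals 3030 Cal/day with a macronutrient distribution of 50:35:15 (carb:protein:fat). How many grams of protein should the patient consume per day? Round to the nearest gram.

Protein energy = 35% × 3030 = 1060.5 kcal.
At 4 kcal/g: 1060.5 ÷ 4 = 265.125 g.

265 g/day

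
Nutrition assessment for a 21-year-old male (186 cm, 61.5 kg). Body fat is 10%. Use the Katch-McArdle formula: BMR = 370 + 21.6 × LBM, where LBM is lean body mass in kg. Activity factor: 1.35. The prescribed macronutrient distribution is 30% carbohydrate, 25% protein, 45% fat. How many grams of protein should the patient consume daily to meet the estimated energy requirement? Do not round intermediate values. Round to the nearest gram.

132 g/day

LBM = 61.5 × (1 − 0.1) = 55.35 kg. Katch-McArdle: BMR = 370 + 21.6 × 55.35 = 1565.56 kcal/day.
TEE = 1565.56 × 1.35 = 2113.506 kcal/day.
Protein energy = 25% × 2113.506 = 528.3765 kcal.
Protein = 528.3765 ÷ 4 kcal/g = 132.0941 g.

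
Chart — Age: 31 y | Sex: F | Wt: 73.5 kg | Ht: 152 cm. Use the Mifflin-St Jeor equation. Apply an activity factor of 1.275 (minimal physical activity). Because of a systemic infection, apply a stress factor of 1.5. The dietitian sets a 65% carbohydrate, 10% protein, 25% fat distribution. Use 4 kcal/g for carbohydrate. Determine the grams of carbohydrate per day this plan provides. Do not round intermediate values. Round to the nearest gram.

425 g/day

Mifflin-St Jeor (female): BMR = 10(73.5) + 6.25(152) − 5(31) − 161 = 735 + 950 − 155 − 161 = 1369 kcal/day.
TEE = 1369 × 1.275 = 1745.475 kcal/day.
With stress factor 1.5: 1745.475 × 1.5 = 2618.2125 kcal/day.
Carbohydrate energy = 65% × 2618.2125 = 1701.8381 kcal.
Carbohydrate = 1701.8381 ÷ 4 kcal/g = 425.4595 g.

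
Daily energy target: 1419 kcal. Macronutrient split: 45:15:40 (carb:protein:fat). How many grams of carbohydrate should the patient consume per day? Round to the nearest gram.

160 g/day

Carbohydrate energy = 45% × 1419 = 638.55 kcal.
At 4 kcal/g: 638.55 ÷ 4 = 159.6375 g.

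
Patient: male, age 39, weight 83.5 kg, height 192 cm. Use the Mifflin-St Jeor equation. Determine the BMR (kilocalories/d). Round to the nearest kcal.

Mifflin-St Jeor (male): BMR = 10(83.5) + 6.25(192) − 5(39) + 5 = 835 + 1200 − 195 + 5 = 1845 kcal/day.

1845 kilocalories/d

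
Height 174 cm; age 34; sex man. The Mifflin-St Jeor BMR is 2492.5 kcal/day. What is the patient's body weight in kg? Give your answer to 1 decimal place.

157.0 kg

2492.5 = 10·W + 6.25(174) − 5(34) + 5
10·W = 2492.5 − 922.5 = 1570, so W = 157 kg.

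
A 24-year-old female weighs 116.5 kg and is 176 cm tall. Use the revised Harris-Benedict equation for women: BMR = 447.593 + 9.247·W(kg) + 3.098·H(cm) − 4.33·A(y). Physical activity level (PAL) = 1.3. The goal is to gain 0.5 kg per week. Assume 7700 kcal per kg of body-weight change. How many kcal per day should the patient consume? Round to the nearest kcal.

Harris-Benedict: BMR = 447.593 + 9.247(116.5) + 3.098(176) − 4.33(24) = 1966.1965 kcal/day.
TEE = 1966.1965 × 1.3 = 2556.0555 kcal/day.
Required daily surplus = 0.5 × 7700 ÷ 7 = 550 kcal/day.
Target intake = 2556.0555 + 550 = 3106.0555 kcal/day.

3106 kcal per day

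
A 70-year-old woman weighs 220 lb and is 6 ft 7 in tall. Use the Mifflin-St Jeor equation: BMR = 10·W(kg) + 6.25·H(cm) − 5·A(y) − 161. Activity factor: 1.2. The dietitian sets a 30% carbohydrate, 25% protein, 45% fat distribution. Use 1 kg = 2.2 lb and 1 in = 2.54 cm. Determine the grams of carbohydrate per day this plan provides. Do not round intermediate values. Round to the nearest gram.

Convert to metric: weight = 220 ÷ 2.2 = 100 kg; height = (6×12 + 7) × 2.54 = 79 × 2.54 = 200.66 cm.
Mifflin-St Jeor (female): BMR = 10(100) + 6.25(200.66) − 5(70) − 161 = 1000 + 1254.125 − 350 − 161 = 1743.125 kcal/day.
TEE = 1743.125 × 1.2 = 2091.75 kcal/day.
Carbohydrate energy = 30% × 2091.75 = 627.525 kcal.
Carbohydrate = 627.525 ÷ 4 kcal/g = 156.8813 g.

157 g/day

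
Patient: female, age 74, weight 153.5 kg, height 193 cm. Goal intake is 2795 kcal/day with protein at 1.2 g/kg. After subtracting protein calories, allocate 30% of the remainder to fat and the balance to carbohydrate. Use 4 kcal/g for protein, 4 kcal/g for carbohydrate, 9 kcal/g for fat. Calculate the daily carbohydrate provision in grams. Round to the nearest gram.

360 g/day

Protein = 1.2 × 153.5 = 184.2 g → 184.2 × 4 = 736.8 kcal.
Non-protein calories = 2795 − 736.8 = 2058.2 kcal.
Fat: 30% × 2058.2 = 617.46 kcal; carbohydrate: 1440.74 kcal.
Carbohydrate: 1440.74 kcal ÷ 4 kcal/g = 360.185 g.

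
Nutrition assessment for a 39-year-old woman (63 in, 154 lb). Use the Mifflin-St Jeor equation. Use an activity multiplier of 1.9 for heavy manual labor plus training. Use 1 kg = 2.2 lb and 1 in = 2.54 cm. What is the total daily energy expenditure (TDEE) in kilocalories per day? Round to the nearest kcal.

Convert to metric: weight = 154 ÷ 2.2 = 70 kg; height = 63 × 2.54 = 160.02 cm.
Mifflin-St Jeor (female): BMR = 10(70) + 6.25(160.02) − 5(39) − 161 = 700 + 1000.125 − 195 − 161 = 1344.125 kcal/day.
TEE = BMR × activity factor = 1344.125 × 1.9 = 2553.8375 kcal/day.

2554 kilocalories per day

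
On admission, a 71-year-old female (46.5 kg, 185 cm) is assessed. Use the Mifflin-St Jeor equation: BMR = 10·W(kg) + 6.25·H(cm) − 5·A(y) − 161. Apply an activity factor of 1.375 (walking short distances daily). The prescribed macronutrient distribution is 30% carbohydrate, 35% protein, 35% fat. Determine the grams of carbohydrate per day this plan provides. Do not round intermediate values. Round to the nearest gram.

Mifflin-St Jeor (female): BMR = 10(46.5) + 6.25(185) − 5(71) − 161 = 465 + 1156.25 − 355 − 161 = 1105.25 kcal/day.
TEE = 1105.25 × 1.375 = 1519.7188 kcal/day.
Carbohydrate energy = 30% × 1519.7188 = 455.9156 kcal.
Carbohydrate = 455.9156 ÷ 4 kcal/g = 113.9789 g.

114 g/day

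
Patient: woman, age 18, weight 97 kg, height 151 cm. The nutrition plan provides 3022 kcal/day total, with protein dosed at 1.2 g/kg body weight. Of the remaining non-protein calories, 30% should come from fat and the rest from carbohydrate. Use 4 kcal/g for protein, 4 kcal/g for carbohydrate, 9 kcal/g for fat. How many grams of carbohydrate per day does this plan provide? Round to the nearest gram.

447 g/day

Protein = 1.2 × 97 = 116.4 g → 116.4 × 4 = 465.6 kcal.
Non-protein calories = 3022 − 465.6 = 2556.4 kcal.
Fat: 30% × 2556.4 = 766.92 kcal; carbohydrate: 1789.48 kcal.
Carbohydrate: 1789.48 kcal ÷ 4 kcal/g = 447.37 g.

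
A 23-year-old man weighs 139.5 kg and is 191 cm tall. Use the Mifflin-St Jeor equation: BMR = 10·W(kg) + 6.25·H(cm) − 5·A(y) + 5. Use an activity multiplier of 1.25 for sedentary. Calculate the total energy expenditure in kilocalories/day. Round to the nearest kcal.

Mifflin-St Jeor (male): BMR = 10(139.5) + 6.25(191) − 5(23) + 5 = 1395 + 1193.75 − 115 + 5 = 2478.75 kcal/day.
TEE = BMR × activity factor = 2478.75 × 1.25 = 3098.4375 kcal/day.

3098 kilocalories/day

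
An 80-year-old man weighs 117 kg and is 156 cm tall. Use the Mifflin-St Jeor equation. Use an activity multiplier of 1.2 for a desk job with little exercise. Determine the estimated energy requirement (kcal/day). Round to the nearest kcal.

2100 kcal/day

Mifflin-St Jeor (male): BMR = 10(117) + 6.25(156) − 5(80) + 5 = 1170 + 975 − 400 + 5 = 1750 kcal/day.
TEE = BMR × activity factor = 1750 × 1.2 = 2100 kcal/day.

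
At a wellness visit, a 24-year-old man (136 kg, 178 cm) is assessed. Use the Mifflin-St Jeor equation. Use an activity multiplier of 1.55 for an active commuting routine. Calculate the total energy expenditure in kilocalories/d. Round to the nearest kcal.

Mifflin-St Jeor (male): BMR = 10(136) + 6.25(178) − 5(24) + 5 = 1360 + 1112.5 − 120 + 5 = 2357.5 kcal/day.
TEE = BMR × activity factor = 2357.5 × 1.55 = 3654.125 kcal/day.

3654 kilocalories/d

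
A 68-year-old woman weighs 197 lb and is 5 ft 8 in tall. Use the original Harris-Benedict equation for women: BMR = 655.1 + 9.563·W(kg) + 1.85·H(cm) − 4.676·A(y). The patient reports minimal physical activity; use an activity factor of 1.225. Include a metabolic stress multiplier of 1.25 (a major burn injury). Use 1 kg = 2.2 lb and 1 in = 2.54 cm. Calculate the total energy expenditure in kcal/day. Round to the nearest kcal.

2317 kcal/day

Convert to metric: weight = 197 ÷ 2.2 = 89.5455 kg; height = (5×12 + 8) × 2.54 = 68 × 2.54 = 172.72 cm.
Harris-Benedict: BMR = 655.1 + 9.563(89.5455) + 1.85(172.72) − 4.676(68) = 1512.9872 kcal/day.
TEE = BMR × activity factor = 1512.9872 × 1.225 = 1853.4093 kcal/day.
Apply stress factor: 1853.4093 × 1.25 = 2316.7616 kcal/day.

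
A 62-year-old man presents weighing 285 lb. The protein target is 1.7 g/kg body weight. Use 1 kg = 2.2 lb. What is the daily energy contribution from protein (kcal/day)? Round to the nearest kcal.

881 kcal/day

Weight in kg = 285 ÷ 2.2 = 129.5455 kg.
Protein = 1.7 g/kg × 129.5455 kg = 220.2273 g/day.
Protein energy = 220.2273 g × 4 kcal/g = 880.9091 kcal/day.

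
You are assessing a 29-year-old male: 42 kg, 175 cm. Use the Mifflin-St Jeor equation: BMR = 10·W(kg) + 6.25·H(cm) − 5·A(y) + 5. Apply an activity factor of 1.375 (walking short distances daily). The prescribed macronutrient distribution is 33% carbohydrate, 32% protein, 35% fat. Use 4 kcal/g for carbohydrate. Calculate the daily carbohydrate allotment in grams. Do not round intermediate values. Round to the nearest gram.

Mifflin-St Jeor (male): BMR = 10(42) + 6.25(175) − 5(29) + 5 = 420 + 1093.75 − 145 + 5 = 1373.75 kcal/day.
TEE = 1373.75 × 1.375 = 1888.9063 kcal/day.
Carbohydrate energy = 33% × 1888.9063 = 623.3391 kcal.
Carbohydrate = 623.3391 ÷ 4 kcal/g = 155.8348 g.

156 g/day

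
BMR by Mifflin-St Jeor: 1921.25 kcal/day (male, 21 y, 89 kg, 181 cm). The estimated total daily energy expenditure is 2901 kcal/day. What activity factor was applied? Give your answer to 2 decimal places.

Activity factor = TEE ÷ BMR = 2901 ÷ 1921.25 = 1.51.

1.51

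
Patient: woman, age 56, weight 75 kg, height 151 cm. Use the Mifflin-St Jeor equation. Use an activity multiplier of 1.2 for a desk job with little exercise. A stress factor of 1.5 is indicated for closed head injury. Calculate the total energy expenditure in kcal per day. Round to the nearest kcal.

Mifflin-St Jeor (female): BMR = 10(75) + 6.25(151) − 5(56) − 161 = 750 + 943.75 − 280 − 161 = 1252.75 kcal/day.
TEE = BMR × activity factor = 1252.75 × 1.2 = 1503.3 kcal/day.
Apply stress factor: 1503.3 × 1.5 = 2254.95 kcal/day.

2255 kcal per day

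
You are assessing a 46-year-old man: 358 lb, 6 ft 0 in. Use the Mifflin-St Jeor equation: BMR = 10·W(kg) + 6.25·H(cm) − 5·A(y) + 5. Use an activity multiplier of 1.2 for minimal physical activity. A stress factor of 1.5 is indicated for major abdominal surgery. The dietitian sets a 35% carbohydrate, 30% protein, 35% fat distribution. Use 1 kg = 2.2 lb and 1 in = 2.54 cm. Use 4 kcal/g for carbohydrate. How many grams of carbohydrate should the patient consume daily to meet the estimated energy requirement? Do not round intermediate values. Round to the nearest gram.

401 g/day

Convert to metric: weight = 358 ÷ 2.2 = 162.7273 kg; height = (6×12 + 0) × 2.54 = 72 × 2.54 = 182.88 cm.
Mifflin-St Jeor (male): BMR = 10(162.7273) + 6.25(182.88) − 5(46) + 5 = 1627.2727 + 1143 − 230 + 5 = 2545.2727 kcal/day.
TEE = 2545.2727 × 1.2 = 3054.3273 kcal/day.
With stress factor 1.5: 3054.3273 × 1.5 = 4581.4909 kcal/day.
Carbohydrate energy = 35% × 4581.4909 = 1603.5218 kcal.
Carbohydrate = 1603.5218 ÷ 4 kcal/g = 400.8805 g.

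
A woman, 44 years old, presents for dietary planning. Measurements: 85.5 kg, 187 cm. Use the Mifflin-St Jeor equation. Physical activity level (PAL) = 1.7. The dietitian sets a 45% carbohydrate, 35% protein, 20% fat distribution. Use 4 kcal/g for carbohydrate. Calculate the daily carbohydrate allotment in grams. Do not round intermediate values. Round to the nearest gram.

314 g/day

Mifflin-St Jeor (female): BMR = 10(85.5) + 6.25(187) − 5(44) − 161 = 855 + 1168.75 − 220 − 161 = 1642.75 kcal/day.
TEE = 1642.75 × 1.7 = 2792.675 kcal/day.
Carbohydrate energy = 45% × 2792.675 = 1256.7038 kcal.
Carbohydrate = 1256.7038 ÷ 4 kcal/g = 314.1759 g.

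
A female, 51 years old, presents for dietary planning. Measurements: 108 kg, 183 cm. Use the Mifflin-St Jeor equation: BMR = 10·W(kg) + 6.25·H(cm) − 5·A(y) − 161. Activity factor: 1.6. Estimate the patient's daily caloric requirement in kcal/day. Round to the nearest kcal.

2892 kcal/day

Mifflin-St Jeor (female): BMR = 10(108) + 6.25(183) − 5(51) − 161 = 1080 + 1143.75 − 255 − 161 = 1807.75 kcal/day.
TEE = BMR × activity factor = 1807.75 × 1.6 = 2892.4 kcal/day.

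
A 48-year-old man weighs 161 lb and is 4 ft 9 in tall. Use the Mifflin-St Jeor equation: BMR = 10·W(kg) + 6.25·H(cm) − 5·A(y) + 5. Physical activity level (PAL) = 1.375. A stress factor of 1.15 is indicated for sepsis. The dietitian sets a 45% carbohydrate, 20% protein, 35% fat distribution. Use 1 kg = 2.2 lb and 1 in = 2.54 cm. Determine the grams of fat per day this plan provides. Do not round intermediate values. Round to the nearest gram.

86 g/day

Convert to metric: weight = 161 ÷ 2.2 = 73.1818 kg; height = (4×12 + 9) × 2.54 = 57 × 2.54 = 144.78 cm.
Mifflin-St Jeor (male): BMR = 10(73.1818) + 6.25(144.78) − 5(48) + 5 = 731.8182 + 904.875 − 240 + 5 = 1401.6932 kcal/day.
TEE = 1401.6932 × 1.375 = 1927.3281 kcal/day.
With stress factor 1.15: 1927.3281 × 1.15 = 2216.4273 kcal/day.
Fat energy = 35% × 2216.4273 = 775.7496 kcal.
Fat = 775.7496 ÷ 9 kcal/g = 86.1944 g.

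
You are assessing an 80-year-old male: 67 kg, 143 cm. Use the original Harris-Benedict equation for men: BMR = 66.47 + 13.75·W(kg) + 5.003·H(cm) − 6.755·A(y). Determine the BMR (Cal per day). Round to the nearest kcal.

Harris-Benedict: BMR = 66.47 + 13.75(67) + 5.003(143) − 6.755(80) = 1162.749 kcal/day.

1163 Cal per day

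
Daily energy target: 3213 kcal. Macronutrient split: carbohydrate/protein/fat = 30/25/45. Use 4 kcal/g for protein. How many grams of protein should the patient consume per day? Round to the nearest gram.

Protein energy = 25% × 3213 = 803.25 kcal.
At 4 kcal/g: 803.25 ÷ 4 = 200.8125 g.

201 g/day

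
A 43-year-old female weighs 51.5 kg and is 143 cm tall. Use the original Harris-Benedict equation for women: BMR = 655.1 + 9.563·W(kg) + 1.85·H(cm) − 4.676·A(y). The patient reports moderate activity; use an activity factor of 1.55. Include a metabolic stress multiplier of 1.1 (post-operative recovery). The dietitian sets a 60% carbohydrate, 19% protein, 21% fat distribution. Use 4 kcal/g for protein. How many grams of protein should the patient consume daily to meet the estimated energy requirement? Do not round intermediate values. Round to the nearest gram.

Harris-Benedict: BMR = 655.1 + 9.563(51.5) + 1.85(143) − 4.676(43) = 1211.0765 kcal/day.
TEE = 1211.0765 × 1.55 = 1877.1686 kcal/day.
With stress factor 1.1: 1877.1686 × 1.1 = 2064.8854 kcal/day.
Protein energy = 19% × 2064.8854 = 392.3282 kcal.
Protein = 392.3282 ÷ 4 kcal/g = 98.0821 g.

98 g/day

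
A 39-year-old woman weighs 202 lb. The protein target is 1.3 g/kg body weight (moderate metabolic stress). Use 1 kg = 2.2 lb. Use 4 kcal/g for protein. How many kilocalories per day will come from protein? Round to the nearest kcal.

477 kcal/day

Weight in kg = 202 ÷ 2.2 = 91.8182 kg.
Protein = 1.3 g/kg × 91.8182 kg = 119.3636 g/day.
Protein energy = 119.3636 g × 4 kcal/g = 477.4545 kcal/day.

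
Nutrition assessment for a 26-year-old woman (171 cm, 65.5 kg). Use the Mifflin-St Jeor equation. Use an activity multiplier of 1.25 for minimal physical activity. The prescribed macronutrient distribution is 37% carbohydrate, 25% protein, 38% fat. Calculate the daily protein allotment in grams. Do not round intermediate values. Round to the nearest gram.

Mifflin-St Jeor (female): BMR = 10(65.5) + 6.25(171) − 5(26) − 161 = 655 + 1068.75 − 130 − 161 = 1432.75 kcal/day.
TEE = 1432.75 × 1.25 = 1790.9375 kcal/day.
Protein energy = 25% × 1790.9375 = 447.7344 kcal.
Protein = 447.7344 ÷ 4 kcal/g = 111.9336 g.

112 g/day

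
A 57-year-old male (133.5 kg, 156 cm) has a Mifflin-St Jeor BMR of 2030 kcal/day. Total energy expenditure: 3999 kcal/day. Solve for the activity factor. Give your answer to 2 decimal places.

1.97

Activity factor = TEE ÷ BMR = 3999 ÷ 2030 = 1.97.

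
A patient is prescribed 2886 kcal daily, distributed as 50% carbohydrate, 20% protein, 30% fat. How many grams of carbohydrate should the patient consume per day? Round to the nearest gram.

Carbohydrate energy = 50% × 2886 = 1443 kcal.
At 4 kcal/g: 1443 ÷ 4 = 360.75 g.

361 g/day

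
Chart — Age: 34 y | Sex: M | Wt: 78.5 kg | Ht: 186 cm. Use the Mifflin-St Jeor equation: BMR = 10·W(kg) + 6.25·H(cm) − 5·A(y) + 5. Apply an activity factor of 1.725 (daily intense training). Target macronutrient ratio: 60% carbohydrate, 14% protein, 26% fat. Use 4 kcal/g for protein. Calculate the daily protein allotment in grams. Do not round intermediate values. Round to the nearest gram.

108 g/day

Mifflin-St Jeor (male): BMR = 10(78.5) + 6.25(186) − 5(34) + 5 = 785 + 1162.5 − 170 + 5 = 1782.5 kcal/day.
TEE = 1782.5 × 1.725 = 3074.8125 kcal/day.
Protein energy = 14% × 3074.8125 = 430.4738 kcal.
Protein = 430.4738 ÷ 4 kcal/g = 107.6184 g.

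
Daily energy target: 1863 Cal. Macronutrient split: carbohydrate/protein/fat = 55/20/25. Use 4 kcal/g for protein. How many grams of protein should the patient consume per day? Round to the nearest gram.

93 g/day

Protein energy = 20% × 1863 = 372.6 kcal.
At 4 kcal/g: 372.6 ÷ 4 = 93.15 g.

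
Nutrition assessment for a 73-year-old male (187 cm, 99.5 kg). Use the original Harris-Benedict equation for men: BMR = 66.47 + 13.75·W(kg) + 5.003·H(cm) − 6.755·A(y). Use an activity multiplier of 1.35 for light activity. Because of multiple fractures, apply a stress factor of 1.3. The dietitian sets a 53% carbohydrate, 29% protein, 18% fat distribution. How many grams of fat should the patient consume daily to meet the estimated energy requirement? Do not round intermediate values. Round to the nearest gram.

Harris-Benedict: BMR = 66.47 + 13.75(99.5) + 5.003(187) − 6.755(73) = 1877.041 kcal/day.
TEE = 1877.041 × 1.35 = 2534.0054 kcal/day.
With stress factor 1.3: 2534.0054 × 1.3 = 3294.207 kcal/day.
Fat energy = 18% × 3294.207 = 592.9573 kcal.
Fat = 592.9573 ÷ 9 kcal/g = 65.8841 g.

66 g/day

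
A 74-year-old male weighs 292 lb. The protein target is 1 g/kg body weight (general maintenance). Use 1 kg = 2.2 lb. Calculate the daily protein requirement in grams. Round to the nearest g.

133 g/day

Weight in kg = 292 ÷ 2.2 = 132.7273 kg.
Protein = 1 g/kg × 132.7273 kg = 132.7273 g/day.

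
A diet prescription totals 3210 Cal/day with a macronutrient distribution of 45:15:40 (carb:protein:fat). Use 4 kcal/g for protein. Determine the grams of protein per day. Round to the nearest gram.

120 g/day

Protein energy = 15% × 3210 = 481.5 kcal.
At 4 kcal/g: 481.5 ÷ 4 = 120.375 g.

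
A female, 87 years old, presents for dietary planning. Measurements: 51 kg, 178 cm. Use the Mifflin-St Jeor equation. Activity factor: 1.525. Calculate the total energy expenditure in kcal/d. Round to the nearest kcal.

1565 kcal/d

Mifflin-St Jeor (female): BMR = 10(51) + 6.25(178) − 5(87) − 161 = 510 + 1112.5 − 435 − 161 = 1026.5 kcal/day.
TEE = BMR × activity factor = 1026.5 × 1.525 = 1565.4125 kcal/day.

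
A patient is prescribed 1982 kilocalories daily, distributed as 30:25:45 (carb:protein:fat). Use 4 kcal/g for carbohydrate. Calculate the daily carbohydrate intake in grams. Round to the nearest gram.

Carbohydrate energy = 30% × 1982 = 594.6 kcal.
At 4 kcal/g: 594.6 ÷ 4 = 148.65 g.

149 g/day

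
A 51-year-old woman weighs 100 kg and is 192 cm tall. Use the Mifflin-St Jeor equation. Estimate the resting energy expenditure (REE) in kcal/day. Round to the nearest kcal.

Mifflin-St Jeor (female): BMR = 10(100) + 6.25(192) − 5(51) − 161 = 1000 + 1200 − 255 − 161 = 1784 kcal/day.

1784 kcal/day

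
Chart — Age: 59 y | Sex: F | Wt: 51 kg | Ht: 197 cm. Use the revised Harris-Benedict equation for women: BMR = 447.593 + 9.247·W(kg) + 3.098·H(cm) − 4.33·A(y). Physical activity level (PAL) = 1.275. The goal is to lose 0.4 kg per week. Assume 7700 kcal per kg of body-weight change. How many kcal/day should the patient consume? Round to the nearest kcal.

Harris-Benedict: BMR = 447.593 + 9.247(51) + 3.098(197) − 4.33(59) = 1274.026 kcal/day.
TEE = 1274.026 × 1.275 = 1624.3832 kcal/day.
Required daily deficit = 0.4 × 7700 ÷ 7 = 440 kcal/day.
Target intake = 1624.3832 − 440 = 1184.3832 kcal/day.

1184 kcal/day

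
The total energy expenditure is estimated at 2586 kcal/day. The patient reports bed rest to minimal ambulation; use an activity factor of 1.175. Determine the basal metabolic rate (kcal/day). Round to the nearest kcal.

BMR = TEE ÷ activity factor = 2586 ÷ 1.175 = 2200.8511 kcal/day.

2201 kcal/day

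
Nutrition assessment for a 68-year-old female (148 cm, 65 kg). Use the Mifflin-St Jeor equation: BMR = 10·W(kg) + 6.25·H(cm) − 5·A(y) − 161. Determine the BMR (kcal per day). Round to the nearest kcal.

Mifflin-St Jeor (female): BMR = 10(65) + 6.25(148) − 5(68) − 161 = 650 + 925 − 340 − 161 = 1074 kcal/day.

1074 kcal per day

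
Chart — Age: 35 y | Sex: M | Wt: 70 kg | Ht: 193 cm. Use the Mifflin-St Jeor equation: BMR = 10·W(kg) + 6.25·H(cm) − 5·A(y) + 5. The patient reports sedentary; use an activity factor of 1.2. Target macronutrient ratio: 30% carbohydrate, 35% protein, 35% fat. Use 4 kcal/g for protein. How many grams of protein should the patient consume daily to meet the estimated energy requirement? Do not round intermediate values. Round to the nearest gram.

182 g/day

Mifflin-St Jeor (male): BMR = 10(70) + 6.25(193) − 5(35) + 5 = 700 + 1206.25 − 175 + 5 = 1736.25 kcal/day.
TEE = 1736.25 × 1.2 = 2083.5 kcal/day.
Protein energy = 35% × 2083.5 = 729.225 kcal.
Protein = 729.225 ÷ 4 kcal/g = 182.3063 g.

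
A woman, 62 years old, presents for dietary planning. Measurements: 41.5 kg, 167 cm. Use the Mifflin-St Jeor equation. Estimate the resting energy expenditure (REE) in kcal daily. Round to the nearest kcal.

Mifflin-St Jeor (female): BMR = 10(41.5) + 6.25(167) − 5(62) − 161 = 415 + 1043.75 − 310 − 161 = 987.75 kcal/day.

988 kcal daily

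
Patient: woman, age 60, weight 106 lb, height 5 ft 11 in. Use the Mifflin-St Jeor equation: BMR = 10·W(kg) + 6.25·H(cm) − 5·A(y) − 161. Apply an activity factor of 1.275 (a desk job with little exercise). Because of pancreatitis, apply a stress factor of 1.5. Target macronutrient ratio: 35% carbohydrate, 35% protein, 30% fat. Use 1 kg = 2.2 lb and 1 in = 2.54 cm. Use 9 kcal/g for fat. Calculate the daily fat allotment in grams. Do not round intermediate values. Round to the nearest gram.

73 g/day

Convert to metric: weight = 106 ÷ 2.2 = 48.1818 kg; height = (5×12 + 11) × 2.54 = 71 × 2.54 = 180.34 cm.
Mifflin-St Jeor (female): BMR = 10(48.1818) + 6.25(180.34) − 5(60) − 161 = 481.8182 + 1127.125 − 300 − 161 = 1147.9432 kcal/day.
TEE = 1147.9432 × 1.275 = 1463.6276 kcal/day.
With stress factor 1.5: 1463.6276 × 1.5 = 2195.4413 kcal/day.
Fat energy = 30% × 2195.4413 = 658.6324 kcal.
Fat = 658.6324 ÷ 9 kcal/g = 73.1814 g.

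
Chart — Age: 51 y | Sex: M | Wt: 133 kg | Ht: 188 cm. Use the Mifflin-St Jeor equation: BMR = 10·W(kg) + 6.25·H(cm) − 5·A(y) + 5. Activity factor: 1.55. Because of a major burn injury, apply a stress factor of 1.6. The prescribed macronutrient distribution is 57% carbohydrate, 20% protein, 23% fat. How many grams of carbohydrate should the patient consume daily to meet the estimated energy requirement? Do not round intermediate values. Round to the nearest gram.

797 g/day

Mifflin-St Jeor (male): BMR = 10(133) + 6.25(188) − 5(51) + 5 = 1330 + 1175 − 255 + 5 = 2255 kcal/day.
TEE = 2255 × 1.55 = 3495.25 kcal/day.
With stress factor 1.6: 3495.25 × 1.6 = 5592.4 kcal/day.
Carbohydrate energy = 57% × 5592.4 = 3187.668 kcal.
Carbohydrate = 3187.668 ÷ 4 kcal/g = 796.917 g.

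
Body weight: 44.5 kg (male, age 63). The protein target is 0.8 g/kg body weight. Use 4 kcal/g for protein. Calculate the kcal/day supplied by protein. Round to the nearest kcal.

142 kcal/day

Protein = 0.8 g/kg × 44.5 kg = 35.6 g/day.
Protein energy = 35.6 g × 4 kcal/g = 142.4 kcal/day.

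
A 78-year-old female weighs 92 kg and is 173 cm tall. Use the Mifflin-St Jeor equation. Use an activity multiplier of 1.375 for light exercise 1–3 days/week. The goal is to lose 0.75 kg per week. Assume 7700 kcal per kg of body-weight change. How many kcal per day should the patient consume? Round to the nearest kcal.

1169 kcal per day

Mifflin-St Jeor (female): BMR = 10(92) + 6.25(173) − 5(78) − 161 = 920 + 1081.25 − 390 − 161 = 1450.25 kcal/day.
TEE = 1450.25 × 1.375 = 1994.0938 kcal/day.
Required daily deficit = 0.75 × 7700 ÷ 7 = 825 kcal/day.
Target intake = 1994.0938 − 825 = 1169.0938 kcal/day.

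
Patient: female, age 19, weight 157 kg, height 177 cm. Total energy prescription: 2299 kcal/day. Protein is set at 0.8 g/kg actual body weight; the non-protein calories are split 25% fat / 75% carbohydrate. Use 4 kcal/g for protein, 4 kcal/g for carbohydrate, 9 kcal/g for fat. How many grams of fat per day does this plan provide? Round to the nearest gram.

Protein = 0.8 × 157 = 125.6 g → 125.6 × 4 = 502.4 kcal.
Non-protein calories = 2299 − 502.4 = 1796.6 kcal.
Fat: 25% × 1796.6 = 449.15 kcal; carbohydrate: 1347.45 kcal.
Fat: 449.15 kcal ÷ 9 kcal/g = 49.9056 g.

50 g/day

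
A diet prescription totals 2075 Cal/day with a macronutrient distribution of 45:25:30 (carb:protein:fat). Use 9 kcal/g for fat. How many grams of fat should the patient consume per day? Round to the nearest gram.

Fat energy = 30% × 2075 = 622.5 kcal.
At 9 kcal/g: 622.5 ÷ 9 = 69.1667 g.

69 g/day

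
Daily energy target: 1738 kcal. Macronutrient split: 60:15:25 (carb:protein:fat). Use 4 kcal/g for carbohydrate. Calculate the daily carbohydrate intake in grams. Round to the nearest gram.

261 g/day

Carbohydrate energy = 60% × 1738 = 1042.8 kcal.
At 4 kcal/g: 1042.8 ÷ 4 = 260.7 g.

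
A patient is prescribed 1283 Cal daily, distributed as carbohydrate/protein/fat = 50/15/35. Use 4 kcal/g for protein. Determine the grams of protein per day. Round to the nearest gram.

Protein energy = 15% × 1283 = 192.45 kcal.
At 4 kcal/g: 192.45 ÷ 4 = 48.1125 g.

48 g/day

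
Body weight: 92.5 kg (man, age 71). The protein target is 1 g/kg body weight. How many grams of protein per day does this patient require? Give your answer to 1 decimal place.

92.5 g/day

Protein = 1 g/kg × 92.5 kg = 92.5 g/day.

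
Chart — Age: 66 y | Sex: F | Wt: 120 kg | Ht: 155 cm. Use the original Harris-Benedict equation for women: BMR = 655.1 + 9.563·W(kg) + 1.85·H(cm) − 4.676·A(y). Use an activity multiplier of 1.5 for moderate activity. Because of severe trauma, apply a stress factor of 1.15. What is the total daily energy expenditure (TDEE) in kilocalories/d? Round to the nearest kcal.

Harris-Benedict: BMR = 655.1 + 9.563(120) + 1.85(155) − 4.676(66) = 1780.794 kcal/day.
TEE = BMR × activity factor = 1780.794 × 1.5 = 2671.191 kcal/day.
Apply stress factor: 2671.191 × 1.15 = 3071.8697 kcal/day.

3072 kilocalories/d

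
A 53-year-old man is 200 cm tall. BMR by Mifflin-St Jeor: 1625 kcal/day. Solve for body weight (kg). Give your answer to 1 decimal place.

1625 = 10·W + 6.25(200) − 5(53) + 5
10·W = 1625 − 990 = 635, so W = 63.5 kg.

63.5 kg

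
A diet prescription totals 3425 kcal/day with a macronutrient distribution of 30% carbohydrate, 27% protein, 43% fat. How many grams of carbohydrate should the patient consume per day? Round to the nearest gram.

Carbohydrate energy = 30% × 3425 = 1027.5 kcal.
At 4 kcal/g: 1027.5 ÷ 4 = 256.875 g.

257 g/day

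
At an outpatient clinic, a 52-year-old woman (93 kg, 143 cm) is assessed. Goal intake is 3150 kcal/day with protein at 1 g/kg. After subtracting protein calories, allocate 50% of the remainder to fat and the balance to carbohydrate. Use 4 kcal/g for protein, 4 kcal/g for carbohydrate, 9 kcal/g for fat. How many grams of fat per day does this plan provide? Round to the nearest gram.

154 g/day

Protein = 1 × 93 = 93 g → 93 × 4 = 372 kcal.
Non-protein calories = 3150 − 372 = 2778 kcal.
Fat: 50% × 2778 = 1389 kcal; carbohydrate: 1389 kcal.
Fat: 1389 kcal ÷ 9 kcal/g = 154.3333 g.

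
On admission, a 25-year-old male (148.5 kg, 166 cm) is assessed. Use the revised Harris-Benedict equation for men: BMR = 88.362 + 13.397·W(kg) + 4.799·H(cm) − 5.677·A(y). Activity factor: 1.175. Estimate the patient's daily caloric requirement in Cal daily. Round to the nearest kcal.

3211 Cal daily

Harris-Benedict: BMR = 88.362 + 13.397(148.5) + 4.799(166) − 5.677(25) = 2732.5255 kcal/day.
TEE = BMR × activity factor = 2732.5255 × 1.175 = 3210.7175 kcal/day.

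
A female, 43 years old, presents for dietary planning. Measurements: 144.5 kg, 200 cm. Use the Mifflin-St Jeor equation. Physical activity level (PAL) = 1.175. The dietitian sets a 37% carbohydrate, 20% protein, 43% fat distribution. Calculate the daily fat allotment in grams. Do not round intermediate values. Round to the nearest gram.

Mifflin-St Jeor (female): BMR = 10(144.5) + 6.25(200) − 5(43) − 161 = 1445 + 1250 − 215 − 161 = 2319 kcal/day.
TEE = 2319 × 1.175 = 2724.825 kcal/day.
Fat energy = 43% × 2724.825 = 1171.6748 kcal.
Fat = 1171.6748 ÷ 9 kcal/g = 130.1861 g.

130 g/day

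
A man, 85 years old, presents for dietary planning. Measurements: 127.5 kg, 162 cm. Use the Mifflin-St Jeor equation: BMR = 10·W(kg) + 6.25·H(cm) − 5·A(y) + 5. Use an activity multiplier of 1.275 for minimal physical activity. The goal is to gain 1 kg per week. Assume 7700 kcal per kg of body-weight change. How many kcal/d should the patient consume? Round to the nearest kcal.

Mifflin-St Jeor (male): BMR = 10(127.5) + 6.25(162) − 5(85) + 5 = 1275 + 1012.5 − 425 + 5 = 1867.5 kcal/day.
TEE = 1867.5 × 1.275 = 2381.0625 kcal/day.
Required daily surplus = 1 × 7700 ÷ 7 = 1100 kcal/day.
Target intake = 2381.0625 + 1100 = 3481.0625 kcal/day.

3481 kcal/d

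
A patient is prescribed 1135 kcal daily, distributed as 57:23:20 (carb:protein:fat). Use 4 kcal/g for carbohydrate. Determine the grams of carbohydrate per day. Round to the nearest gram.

162 g/day

Carbohydrate energy = 57% × 1135 = 646.95 kcal.
At 4 kcal/g: 646.95 ÷ 4 = 161.7375 g.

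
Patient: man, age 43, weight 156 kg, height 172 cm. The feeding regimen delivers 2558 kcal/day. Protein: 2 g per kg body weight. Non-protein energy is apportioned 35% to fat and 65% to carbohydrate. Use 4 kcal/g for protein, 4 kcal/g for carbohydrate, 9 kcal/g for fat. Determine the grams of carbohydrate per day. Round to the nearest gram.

Protein = 2 × 156 = 312 g → 312 × 4 = 1248 kcal.
Non-protein calories = 2558 − 1248 = 1310 kcal.
Fat: 35% × 1310 = 458.5 kcal; carbohydrate: 851.5 kcal.
Carbohydrate: 851.5 kcal ÷ 4 kcal/g = 212.875 g.

213 g/day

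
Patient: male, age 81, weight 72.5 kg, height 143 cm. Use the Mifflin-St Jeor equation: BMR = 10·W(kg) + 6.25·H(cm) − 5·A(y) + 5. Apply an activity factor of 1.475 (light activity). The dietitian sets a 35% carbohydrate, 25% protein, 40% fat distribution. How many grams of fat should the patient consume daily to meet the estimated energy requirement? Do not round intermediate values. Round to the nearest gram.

80 g/day

Mifflin-St Jeor (male): BMR = 10(72.5) + 6.25(143) − 5(81) + 5 = 725 + 893.75 − 405 + 5 = 1218.75 kcal/day.
TEE = 1218.75 × 1.475 = 1797.6563 kcal/day.
Fat energy = 40% × 1797.6563 = 719.0625 kcal.
Fat = 719.0625 ÷ 9 kcal/g = 79.8958 g.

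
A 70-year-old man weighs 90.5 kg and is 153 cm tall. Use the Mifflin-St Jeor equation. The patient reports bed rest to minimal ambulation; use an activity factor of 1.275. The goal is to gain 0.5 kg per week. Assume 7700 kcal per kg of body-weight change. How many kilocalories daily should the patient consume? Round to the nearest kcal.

2483 kilocalories daily

Mifflin-St Jeor (male): BMR = 10(90.5) + 6.25(153) − 5(70) + 5 = 905 + 956.25 − 350 + 5 = 1516.25 kcal/day.
TEE = 1516.25 × 1.275 = 1933.2188 kcal/day.
Required daily surplus = 0.5 × 7700 ÷ 7 = 550 kcal/day.
Target intake = 1933.2188 + 550 = 2483.2188 kcal/day.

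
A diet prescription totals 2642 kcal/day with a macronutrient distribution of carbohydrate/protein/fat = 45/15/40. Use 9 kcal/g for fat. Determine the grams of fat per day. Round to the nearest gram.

Fat energy = 40% × 2642 = 1056.8 kcal.
At 9 kcal/g: 1056.8 ÷ 9 = 117.4222 g.

117 g/day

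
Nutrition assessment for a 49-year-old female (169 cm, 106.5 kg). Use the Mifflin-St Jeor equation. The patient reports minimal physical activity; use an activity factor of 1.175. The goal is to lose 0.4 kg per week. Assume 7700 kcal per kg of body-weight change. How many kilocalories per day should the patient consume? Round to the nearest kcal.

Mifflin-St Jeor (female): BMR = 10(106.5) + 6.25(169) − 5(49) − 161 = 1065 + 1056.25 − 245 − 161 = 1715.25 kcal/day.
TEE = 1715.25 × 1.175 = 2015.4188 kcal/day.
Required daily deficit = 0.4 × 7700 ÷ 7 = 440 kcal/day.
Target intake = 2015.4188 − 440 = 1575.4188 kcal/day.

1575 kilocalories per day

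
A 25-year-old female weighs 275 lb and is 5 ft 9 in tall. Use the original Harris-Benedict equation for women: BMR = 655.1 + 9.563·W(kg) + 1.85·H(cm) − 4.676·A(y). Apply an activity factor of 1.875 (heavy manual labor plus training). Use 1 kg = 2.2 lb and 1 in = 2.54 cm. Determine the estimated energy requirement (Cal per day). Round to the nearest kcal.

3858 Cal per day

Convert to metric: weight = 275 ÷ 2.2 = 125 kg; height = (5×12 + 9) × 2.54 = 69 × 2.54 = 175.26 cm.
Harris-Benedict: BMR = 655.1 + 9.563(125) + 1.85(175.26) − 4.676(25) = 2057.806 kcal/day.
TEE = BMR × activity factor = 2057.806 × 1.875 = 3858.3863 kcal/day.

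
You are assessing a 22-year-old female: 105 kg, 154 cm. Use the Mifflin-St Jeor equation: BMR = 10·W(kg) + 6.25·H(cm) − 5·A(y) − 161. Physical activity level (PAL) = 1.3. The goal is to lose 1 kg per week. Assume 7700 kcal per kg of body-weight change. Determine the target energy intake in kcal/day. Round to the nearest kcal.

1164 kcal/day

Mifflin-St Jeor (female): BMR = 10(105) + 6.25(154) − 5(22) − 161 = 1050 + 962.5 − 110 − 161 = 1741.5 kcal/day.
TEE = 1741.5 × 1.3 = 2263.95 kcal/day.
Required daily deficit = 1 × 7700 ÷ 7 = 1100 kcal/day.
Target intake = 2263.95 − 1100 = 1163.95 kcal/day.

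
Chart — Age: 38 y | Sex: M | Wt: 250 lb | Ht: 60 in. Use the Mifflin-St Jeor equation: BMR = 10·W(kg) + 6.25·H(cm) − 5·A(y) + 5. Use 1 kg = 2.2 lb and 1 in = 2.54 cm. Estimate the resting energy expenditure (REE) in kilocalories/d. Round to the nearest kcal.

Convert to metric: weight = 250 ÷ 2.2 = 113.6364 kg; height = 60 × 2.54 = 152.4 cm.
Mifflin-St Jeor (male): BMR = 10(113.6364) + 6.25(152.4) − 5(38) + 5 = 1136.3636 + 952.5 − 190 + 5 = 1903.8636 kcal/day.

1904 kilocalories/d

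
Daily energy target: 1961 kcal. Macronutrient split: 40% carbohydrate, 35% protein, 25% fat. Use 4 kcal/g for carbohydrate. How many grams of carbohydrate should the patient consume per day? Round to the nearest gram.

196 g/day

Carbohydrate energy = 40% × 1961 = 784.4 kcal.
At 4 kcal/g: 784.4 ÷ 4 = 196.1 g.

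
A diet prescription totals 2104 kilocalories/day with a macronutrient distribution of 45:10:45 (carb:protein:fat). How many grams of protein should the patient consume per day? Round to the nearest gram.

53 g/day

Protein energy = 10% × 2104 = 210.4 kcal.
At 4 kcal/g: 210.4 ÷ 4 = 52.6 g.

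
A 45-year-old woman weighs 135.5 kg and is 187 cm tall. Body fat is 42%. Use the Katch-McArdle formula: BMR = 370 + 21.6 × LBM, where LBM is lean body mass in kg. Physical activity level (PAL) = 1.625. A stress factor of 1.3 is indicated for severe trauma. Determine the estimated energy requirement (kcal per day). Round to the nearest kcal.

LBM = 135.5 × (1 − 0.42) = 78.59 kg. Katch-McArdle: BMR = 370 + 21.6 × 78.59 = 2067.544 kcal/day.
TEE = BMR × activity factor = 2067.544 × 1.625 = 3359.759 kcal/day.
Apply stress factor: 3359.759 × 1.3 = 4367.6867 kcal/day.

4368 kcal per day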